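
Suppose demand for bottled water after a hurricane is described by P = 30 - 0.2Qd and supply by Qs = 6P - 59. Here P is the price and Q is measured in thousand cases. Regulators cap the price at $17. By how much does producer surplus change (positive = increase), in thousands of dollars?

Rearranging demand gives Qd = 150 - 5P. Without the control the market clears where 150 - 5P = 6P - 59, i.e. P* = 19 and Q* = 55.
Because the ceiling (17) lies below the market-clearing price, it is binding.
At P = 17: Qd = 150 - 5·17 = 65 and Qs = 6·17 - 59 = 43.
Producer surplus without the control is ½ · (19 - 59/6) · 55 = 3025/12.
With the ceiling, producers sell 43 units at 17, so PS = ½ · (17 - 59/6) · 43 = 1849/12.
Change in producer surplus = 1849/12 - 3025/12 = -98.

-98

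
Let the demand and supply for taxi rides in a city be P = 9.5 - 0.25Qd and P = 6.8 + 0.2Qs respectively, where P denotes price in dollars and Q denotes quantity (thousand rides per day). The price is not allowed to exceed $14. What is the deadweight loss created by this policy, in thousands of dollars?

0

Rearranging demand gives Qd = 38 - 4P; rearranging supply gives Qs = 5P - 34. Setting quantity demanded equal to quantity supplied, 38 - 4P = 5P - 34, gives P* = 8 and Q* = 6.
Since 14 is above P* = 8, the ceiling does not bind and the free-market outcome prevails.
Since the control does not bind, no trades are prevented and deadweight loss is zero.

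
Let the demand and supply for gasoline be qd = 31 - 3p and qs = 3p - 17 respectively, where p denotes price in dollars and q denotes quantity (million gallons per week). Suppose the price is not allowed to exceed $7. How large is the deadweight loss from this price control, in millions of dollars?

Setting quantity demanded equal to quantity supplied, 31 - 3p = 3p - 17, gives p* = 8 and q* = 7.
The ceiling of 7 is below the equilibrium price 8, so it binds.
At p = 7: qd = 31 - 3·7 = 10 and qs = 3·7 - 17 = 4.
Quantity traded falls to 4. At q = 4 the demand price is (31 - 4)/3 = 9 and the supply price is (17 + 4)/3 = 7.
Deadweight loss = ½ · (9 - 7) · (7 - 4) = ½ · 2 · 3 = 3.

3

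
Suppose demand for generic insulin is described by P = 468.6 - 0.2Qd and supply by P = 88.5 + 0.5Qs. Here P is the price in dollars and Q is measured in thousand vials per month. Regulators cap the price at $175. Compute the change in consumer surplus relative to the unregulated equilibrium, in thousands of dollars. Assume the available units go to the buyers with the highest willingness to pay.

Rearranging demand gives Qd = 2343 - 5P; rearranging supply gives Qs = 2P - 177. Without the control the market clears where 2343 - 5P = 2P - 177, i.e. P* = 360 and Q* = 543.
Because the ceiling (175) lies below the market-clearing price, it is binding.
At P = 175: Qd = 2343 - 5·175 = 1468 and Qs = 2·175 - 177 = 173.
Consumer surplus without the control is ½ · (468.6 - 360) · 543 = 29484.9.
With the ceiling, 173 units are sold at 175 (assume they go to the highest-value buyers). The demand price at Q = 173 is 434, so CS = ½ · [(468.6 - 175) + (434 - 175)] · 173 = 47799.9.
Change in consumer surplus = 47799.9 - 29484.9 = 18315.

18315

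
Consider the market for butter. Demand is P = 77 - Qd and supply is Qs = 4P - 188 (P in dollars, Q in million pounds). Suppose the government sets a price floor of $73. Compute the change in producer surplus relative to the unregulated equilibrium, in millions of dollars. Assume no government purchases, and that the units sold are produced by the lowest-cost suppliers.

Rearranging demand gives Qd = 77 - P. Equilibrium: 77 - P = 4P - 188, so 265 = 5P and P* = 53, Q* = 24.
The floor of 73 is above the equilibrium price 53, so it binds.
At P = 73: Qd = 77 - 73 = 4 and Qs = 4·73 - 188 = 104.
Producer surplus without the control is ½ · (53 - 47) · 24 = 72.
With the floor, 4 units are sold at 73. The supply price at Q = 4 is 48, so PS = ½ · [(73 - 47) + (73 - 48)] · 4 = 102.
Change in producer surplus = 102 - 72 = 30.

30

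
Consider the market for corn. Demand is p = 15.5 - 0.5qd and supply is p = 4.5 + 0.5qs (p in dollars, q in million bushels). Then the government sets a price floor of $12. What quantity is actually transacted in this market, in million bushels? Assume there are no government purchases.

Rearranging demand gives qd = 31 - 2p; rearranging supply gives qs = 2p - 9. Setting quantity demanded equal to quantity supplied, 31 - 2p = 2p - 9, gives p* = 10 and q* = 11.
Because the floor (12) lies above the market-clearing price, it is binding.
At p = 12: qd = 31 - 2·12 = 7 and qs = 2·12 - 9 = 15.
The quantity actually transacted is the short side, demand: 7.

7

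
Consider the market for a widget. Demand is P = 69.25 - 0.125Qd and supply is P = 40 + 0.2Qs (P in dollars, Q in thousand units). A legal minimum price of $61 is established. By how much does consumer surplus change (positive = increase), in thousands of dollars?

Rearranging demand gives Qd = 554 - 8P; rearranging supply gives Qs = 5P - 200. In a free market, 554 - 8P = 5P - 200 gives the equilibrium P* = 58, Q* = 90.
Because the floor (61) lies above the market-clearing price, it is binding.
At P = 61: Qd = 554 - 8·61 = 66 and Qs = 5·61 - 200 = 105.
Consumer surplus without the control is ½ · (69.25 - 58) · 90 = 506.25.
With the floor, consumers buy 66 units at 61, so CS = ½ · (69.25 - 61) · 66 = 272.25.
Change in consumer surplus = 272.25 - 506.25 = -234.

-234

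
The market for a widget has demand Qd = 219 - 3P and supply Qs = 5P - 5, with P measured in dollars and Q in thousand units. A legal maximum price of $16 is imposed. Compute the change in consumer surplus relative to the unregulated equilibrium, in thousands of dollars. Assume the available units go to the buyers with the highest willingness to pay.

Setting quantity demanded equal to quantity supplied, 219 - 3P = 5P - 5, gives P* = 28 and Q* = 135.
Because the ceiling (16) lies below the market-clearing price, it is binding.
At P = 16: Qd = 219 - 3·16 = 171 and Qs = 5·16 - 5 = 75.
Consumer surplus without the control is ½ · (73 - 28) · 135 = 3037.5.
With the ceiling, 75 units are sold at 16 (assume they go to the highest-value buyers). The demand price at Q = 75 is 48, so CS = ½ · [(73 - 16) + (48 - 16)] · 75 = 3337.5.
Change in consumer surplus = 3337.5 - 3037.5 = 300.

300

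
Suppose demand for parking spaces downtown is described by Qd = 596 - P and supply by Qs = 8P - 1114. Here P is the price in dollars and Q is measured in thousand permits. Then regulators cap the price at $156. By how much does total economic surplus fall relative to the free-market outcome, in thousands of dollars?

41616

In a free market, 596 - P = 8P - 1114 gives the equilibrium P* = 190, Q* = 406.
Since 156 < 190, the ceiling is binding.
At P = 156: Qd = 596 - 156 = 440 and Qs = 8·156 - 1114 = 134.
Quantity traded falls to 134. At Q = 134 the demand price is 596 - 134 = 462 and the supply price is (1114 + 134)/8 = 156.
Deadweight loss = ½ · (462 - 156) · (406 - 134) = ½ · 306 · 272 = 41616.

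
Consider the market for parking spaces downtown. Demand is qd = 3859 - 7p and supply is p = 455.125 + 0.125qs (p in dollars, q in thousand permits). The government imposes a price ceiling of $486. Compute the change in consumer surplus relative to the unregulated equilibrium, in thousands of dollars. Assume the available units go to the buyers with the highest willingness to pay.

2562

Rearranging supply gives qs = 8p - 3641. In a free market, 3859 - 7p = 8p - 3641 gives the equilibrium p* = 500, q* = 359.
Since 486 < 500, the ceiling is binding.
At p = 486: qd = 3859 - 7·486 = 457 and qs = 8·486 - 3641 = 247.
Consumer surplus without the control is ½ · (3859/7 - 500) · 359 = 128881/14.
With the ceiling, 247 units are sold at 486 (assume they go to the highest-value buyers). The demand price at q = 247 is 516, so CS = ½ · [(3859/7 - 486) + (516 - 486)] · 247 = 164749/14.
Change in consumer surplus = 164749/14 - 128881/14 = 2562.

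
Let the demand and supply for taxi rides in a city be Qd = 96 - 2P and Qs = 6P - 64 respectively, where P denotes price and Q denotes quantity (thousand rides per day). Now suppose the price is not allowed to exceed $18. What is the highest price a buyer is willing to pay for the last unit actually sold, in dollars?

26

Equilibrium: 96 - 2P = 6P - 64, so 160 = 8P and P* = 20, Q* = 56.
Because the ceiling (18) lies below the market-clearing price, it is binding.
At P = 18: Qd = 96 - 2·18 = 60 and Qs = 6·18 - 64 = 44.
Only 44 units reach the market. On the demand curve, the marginal buyer's willingness to pay at Q = 44 is (96 - 44)/2 = 26.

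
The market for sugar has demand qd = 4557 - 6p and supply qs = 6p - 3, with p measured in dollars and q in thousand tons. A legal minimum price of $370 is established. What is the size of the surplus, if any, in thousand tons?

0

Setting quantity demanded equal to quantity supplied, 4557 - 6p = 6p - 3, gives p* = 380 and q* = 2277.
Since 370 is below p* = 380, the floor does not bind and the free-market outcome prevails.
Since the control does not bind, there is no surplus.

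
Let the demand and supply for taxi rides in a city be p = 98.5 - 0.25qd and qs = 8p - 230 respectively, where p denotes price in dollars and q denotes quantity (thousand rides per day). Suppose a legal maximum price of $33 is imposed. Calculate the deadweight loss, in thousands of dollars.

Rearranging demand gives qd = 394 - 4p. Setting quantity demanded equal to quantity supplied, 394 - 4p = 8p - 230, gives p* = 52 and q* = 186.
The ceiling of 33 is below the equilibrium price 52, so it binds.
At p = 33: qd = 394 - 4·33 = 262 and qs = 8·33 - 230 = 34.
Quantity traded falls to 34. At q = 34 the demand price is (394 - 34)/4 = 90 and the supply price is (230 + 34)/8 = 33.
Deadweight loss = ½ · (90 - 33) · (186 - 34) = ½ · 57 · 152 = 4332.

4332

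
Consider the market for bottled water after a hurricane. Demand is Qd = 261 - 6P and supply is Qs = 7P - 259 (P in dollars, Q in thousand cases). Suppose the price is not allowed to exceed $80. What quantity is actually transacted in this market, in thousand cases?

21

Equilibrium: 261 - 6P = 7P - 259, so 520 = 13P and P* = 40, Q* = 21.
The ceiling of 80 is above the equilibrium price 40, so it is not binding; the market clears at P* = 40, Q* = 21.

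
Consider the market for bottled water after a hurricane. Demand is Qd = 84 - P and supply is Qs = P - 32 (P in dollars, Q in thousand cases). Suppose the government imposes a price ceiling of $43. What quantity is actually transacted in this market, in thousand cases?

11

Setting quantity demanded equal to quantity supplied, 84 - P = P - 32, gives P* = 58 and Q* = 26.
The ceiling of 43 is below the equilibrium price 58, so it binds.
At P = 43: Qd = 84 - 43 = 41 and Qs = 43 - 32 = 11.
The quantity actually transacted is the short side, supply: 11.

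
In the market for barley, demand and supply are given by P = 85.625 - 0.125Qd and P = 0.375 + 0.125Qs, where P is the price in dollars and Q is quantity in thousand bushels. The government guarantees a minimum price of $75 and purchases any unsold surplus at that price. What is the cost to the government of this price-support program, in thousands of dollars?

38400

Rearranging demand gives Qd = 685 - 8P; rearranging supply gives Qs = 8P - 3. In a free market, 685 - 8P = 8P - 3 gives the equilibrium P* = 43, Q* = 341.
The floor of 75 is above the equilibrium price 43, so it binds.
At P = 75: Qd = 685 - 8·75 = 85 and Qs = 8·75 - 3 = 597.
Surplus = Qs - Qd = 512.
Government expenditure = surplus × support price = 512 × 75 = 38400.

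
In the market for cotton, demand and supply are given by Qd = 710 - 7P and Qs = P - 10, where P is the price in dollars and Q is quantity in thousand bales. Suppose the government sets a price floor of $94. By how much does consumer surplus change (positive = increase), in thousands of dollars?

-264

In a free market, 710 - 7P = P - 10 gives the equilibrium P* = 90, Q* = 80.
The floor of 94 is above the equilibrium price 90, so it binds.
At P = 94: Qd = 710 - 7·94 = 52 and Qs = 94 - 10 = 84.
Consumer surplus without the control is ½ · (710/7 - 90) · 80 = 3200/7.
With the floor, consumers buy 52 units at 94, so CS = ½ · (710/7 - 94) · 52 = 1352/7.
Change in consumer surplus = 1352/7 - 3200/7 = -264.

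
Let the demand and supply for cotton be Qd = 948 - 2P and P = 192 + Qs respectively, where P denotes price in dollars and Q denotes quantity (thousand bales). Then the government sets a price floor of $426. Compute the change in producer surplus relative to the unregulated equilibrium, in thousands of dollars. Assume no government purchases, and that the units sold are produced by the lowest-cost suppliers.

Rearranging supply gives Qs = P - 192. In a free market, 948 - 2P = P - 192 gives the equilibrium P* = 380, Q* = 188.
Because the floor (426) lies above the market-clearing price, it is binding.
At P = 426: Qd = 948 - 2·426 = 96 and Qs = 426 - 192 = 234.
Producer surplus without the control is ½ · (380 - 192) · 188 = 17672.
With the floor, 96 units are sold at 426. The supply price at Q = 96 is 288, so PS = ½ · [(426 - 192) + (426 - 288)] · 96 = 17856.
Change in producer surplus = 17856 - 17672 = 184.

184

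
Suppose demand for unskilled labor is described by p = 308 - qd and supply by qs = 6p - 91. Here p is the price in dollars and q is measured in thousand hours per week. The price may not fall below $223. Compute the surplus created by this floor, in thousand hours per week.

1162

Rearranging demand gives qd = 308 - p. Setting quantity demanded equal to quantity supplied, 308 - p = 6p - 91, gives p* = 57 and q* = 251.
Because the floor (223) lies above the market-clearing price, it is binding.
At p = 223: qd = 308 - 223 = 85 and qs = 6·223 - 91 = 1247.
Surplus = qs - qd = 1247 - 85 = 1162.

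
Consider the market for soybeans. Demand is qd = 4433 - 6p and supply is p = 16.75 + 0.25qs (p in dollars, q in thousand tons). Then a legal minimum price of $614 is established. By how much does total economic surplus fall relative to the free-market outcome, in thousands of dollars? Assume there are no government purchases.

Rearranging supply gives qs = 4p - 67. Equilibrium: 4433 - 6p = 4p - 67, so 4500 = 10p and p* = 450, q* = 1733.
The floor of 614 is above the equilibrium price 450, so it binds.
At p = 614: qd = 4433 - 6·614 = 749 and qs = 4·614 - 67 = 2389.
Quantity traded falls to 749. At q = 749 the demand price is (4433 - 749)/6 = 614 and the supply price is (67 + 749)/4 = 204.
Deadweight loss = ½ · (614 - 204) · (1733 - 749) = ½ · 410 · 984 = 201720.

201720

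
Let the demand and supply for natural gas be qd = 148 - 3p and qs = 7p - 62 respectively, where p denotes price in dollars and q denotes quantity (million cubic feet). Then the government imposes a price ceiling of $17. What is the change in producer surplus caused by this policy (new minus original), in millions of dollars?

-284

In a free market, 148 - 3p = 7p - 62 gives the equilibrium p* = 21, q* = 85.
The ceiling of 17 is below the equilibrium price 21, so it binds.
At p = 17: qd = 148 - 3·17 = 97 and qs = 7·17 - 62 = 57.
Producer surplus without the control is ½ · (21 - 62/7) · 85 = 7225/14.
With the ceiling, producers sell 57 units at 17, so PS = ½ · (17 - 62/7) · 57 = 3249/14.
Change in producer surplus = 3249/14 - 7225/14 = -284.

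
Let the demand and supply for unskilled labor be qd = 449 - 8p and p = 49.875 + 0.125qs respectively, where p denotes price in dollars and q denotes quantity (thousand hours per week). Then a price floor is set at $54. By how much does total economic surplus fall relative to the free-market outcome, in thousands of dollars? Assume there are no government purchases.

Rearranging supply gives qs = 8p - 399. In a free market, 449 - 8p = 8p - 399 gives the equilibrium p* = 53, q* = 25.
The floor of 54 is above the equilibrium price 53, so it binds.
At p = 54: qd = 449 - 8·54 = 17 and qs = 8·54 - 399 = 33.
Quantity traded falls to 17. At q = 17 the demand price is (449 - 17)/8 = 54 and the supply price is (399 + 17)/8 = 52.
Deadweight loss = ½ · (54 - 52) · (25 - 17) = ½ · 2 · 8 = 8.

8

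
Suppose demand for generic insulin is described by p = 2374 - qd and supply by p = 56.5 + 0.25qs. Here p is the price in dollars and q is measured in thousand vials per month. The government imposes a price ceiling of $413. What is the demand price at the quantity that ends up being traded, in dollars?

948

Rearranging demand gives qd = 2374 - p; rearranging supply gives qs = 4p - 226. Setting quantity demanded equal to quantity supplied, 2374 - p = 4p - 226, gives p* = 520 and q* = 1854.
Because the ceiling (413) lies below the market-clearing price, it is binding.
At p = 413: qd = 2374 - 413 = 1961 and qs = 4·413 - 226 = 1426.
Only 1426 units reach the market. On the demand curve, the marginal buyer's willingness to pay at q = 1426 is (2374 - 1426) = 948.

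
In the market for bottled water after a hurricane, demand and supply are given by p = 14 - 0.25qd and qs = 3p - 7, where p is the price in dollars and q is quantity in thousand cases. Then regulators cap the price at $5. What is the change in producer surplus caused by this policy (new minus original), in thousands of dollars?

Rearranging demand gives qd = 56 - 4p. Equilibrium: 56 - 4p = 3p - 7, so 63 = 7p and p* = 9, q* = 20.
Since 5 < 9, the ceiling is binding.
At p = 5: qd = 56 - 4·5 = 36 and qs = 3·5 - 7 = 8.
Producer surplus without the control is ½ · (9 - 7/3) · 20 = 200/3.
With the ceiling, producers sell 8 units at 5, so PS = ½ · (5 - 7/3) · 8 = 32/3.
Change in producer surplus = 32/3 - 200/3 = -56.

-56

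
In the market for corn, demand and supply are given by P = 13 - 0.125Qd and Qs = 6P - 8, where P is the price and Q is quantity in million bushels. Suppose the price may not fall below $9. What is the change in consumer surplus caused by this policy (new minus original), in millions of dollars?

-36

Rearranging demand gives Qd = 104 - 8P. Setting quantity demanded equal to quantity supplied, 104 - 8P = 6P - 8, gives P* = 8 and Q* = 40.
The floor of 9 is above the equilibrium price 8, so it binds.
At P = 9: Qd = 104 - 8·9 = 32 and Qs = 6·9 - 8 = 46.
Consumer surplus without the control is ½ · (13 - 8) · 40 = 100.
With the floor, consumers buy 32 units at 9, so CS = ½ · (13 - 9) · 32 = 64.
Change in consumer surplus = 64 - 100 = -36.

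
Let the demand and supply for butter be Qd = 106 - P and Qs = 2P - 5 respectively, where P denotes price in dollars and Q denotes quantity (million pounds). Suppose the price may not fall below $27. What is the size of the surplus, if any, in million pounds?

Without the control the market clears where 106 - P = 2P - 5, i.e. P* = 37 and Q* = 69.
The floor of 27 is below the equilibrium price 37, so it is not binding; the market clears at P* = 37, Q* = 69.
Since the control does not bind, there is no surplus.

0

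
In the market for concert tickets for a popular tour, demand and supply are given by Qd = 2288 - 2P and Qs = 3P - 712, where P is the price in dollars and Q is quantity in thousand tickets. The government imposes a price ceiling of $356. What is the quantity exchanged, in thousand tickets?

Without the control the market clears where 2288 - 2P = 3P - 712, i.e. P* = 600 and Q* = 1088.
Because the ceiling (356) lies below the market-clearing price, it is binding.
At P = 356: Qd = 2288 - 2·356 = 1576 and Qs = 3·356 - 712 = 356.
The quantity actually transacted is the short side, supply: 356.

356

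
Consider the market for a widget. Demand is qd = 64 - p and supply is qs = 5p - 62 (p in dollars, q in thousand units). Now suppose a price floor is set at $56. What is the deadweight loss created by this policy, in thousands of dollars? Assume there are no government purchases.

Without the control the market clears where 64 - p = 5p - 62, i.e. p* = 21 and q* = 43.
Because the floor (56) lies above the market-clearing price, it is binding.
At p = 56: qd = 64 - 56 = 8 and qs = 5·56 - 62 = 218.
Quantity traded falls to 8. At q = 8 the demand price is 64 - 8 = 56 and the supply price is (62 + 8)/5 = 14.
Deadweight loss = ½ · (56 - 14) · (43 - 8) = ½ · 42 · 35 = 735.

735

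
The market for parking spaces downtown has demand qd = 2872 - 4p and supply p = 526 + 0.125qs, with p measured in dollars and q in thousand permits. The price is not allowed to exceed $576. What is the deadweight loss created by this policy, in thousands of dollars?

2352

Rearranging supply gives qs = 8p - 4208. In a free market, 2872 - 4p = 8p - 4208 gives the equilibrium p* = 590, q* = 512.
Since 576 < 590, the ceiling is binding.
At p = 576: qd = 2872 - 4·576 = 568 and qs = 8·576 - 4208 = 400.
Quantity traded falls to 400. At q = 400 the demand price is (2872 - 400)/4 = 618 and the supply price is (4208 + 400)/8 = 576.
Deadweight loss = ½ · (618 - 576) · (512 - 400) = ½ · 42 · 112 = 2352.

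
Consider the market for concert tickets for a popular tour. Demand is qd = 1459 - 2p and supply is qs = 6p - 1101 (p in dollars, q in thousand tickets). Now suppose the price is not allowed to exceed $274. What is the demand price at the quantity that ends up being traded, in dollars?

Setting quantity demanded equal to quantity supplied, 1459 - 2p = 6p - 1101, gives p* = 320 and q* = 819.
The ceiling of 274 is below the equilibrium price 320, so it binds.
At p = 274: qd = 1459 - 2·274 = 911 and qs = 6·274 - 1101 = 543.
Only 543 units reach the market. On the demand curve, the marginal buyer's willingness to pay at q = 543 is (1459 - 543)/2 = 458.

458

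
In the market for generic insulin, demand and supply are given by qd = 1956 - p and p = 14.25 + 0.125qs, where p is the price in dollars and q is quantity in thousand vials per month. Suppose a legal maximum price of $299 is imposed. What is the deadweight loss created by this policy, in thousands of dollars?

Rearranging supply gives qs = 8p - 114. In a free market, 1956 - p = 8p - 114 gives the equilibrium p* = 230, q* = 1726.
Since 299 is above p* = 230, the ceiling does not bind and the free-market outcome prevails.
Since the control does not bind, no trades are prevented and deadweight loss is zero.

0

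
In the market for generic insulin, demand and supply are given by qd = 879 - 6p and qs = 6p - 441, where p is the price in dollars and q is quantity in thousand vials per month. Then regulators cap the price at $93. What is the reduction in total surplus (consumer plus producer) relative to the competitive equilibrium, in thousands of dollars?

1734

Setting quantity demanded equal to quantity supplied, 879 - 6p = 6p - 441, gives p* = 110 and q* = 219.
The ceiling of 93 is below the equilibrium price 110, so it binds.
At p = 93: qd = 879 - 6·93 = 321 and qs = 6·93 - 441 = 117.
Quantity traded falls to 117. At q = 117 the demand price is (879 - 117)/6 = 127 and the supply price is (441 + 117)/6 = 93.
Deadweight loss = ½ · (127 - 93) · (219 - 117) = ½ · 34 · 102 = 1734.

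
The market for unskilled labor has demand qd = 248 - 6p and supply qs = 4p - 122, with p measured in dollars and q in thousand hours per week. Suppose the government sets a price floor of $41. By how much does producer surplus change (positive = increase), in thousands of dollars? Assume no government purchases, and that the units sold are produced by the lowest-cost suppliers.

Without the control the market clears where 248 - 6p = 4p - 122, i.e. p* = 37 and q* = 26.
The floor of 41 is above the equilibrium price 37, so it binds.
At p = 41: qd = 248 - 6·41 = 2 and qs = 4·41 - 122 = 42.
Producer surplus without the control is ½ · (37 - 30.5) · 26 = 84.5.
With the floor, 2 units are sold at 41. The supply price at q = 2 is 31, so PS = ½ · [(41 - 30.5) + (41 - 31)] · 2 = 20.5.
Change in producer surplus = 20.5 - 84.5 = -64.

-64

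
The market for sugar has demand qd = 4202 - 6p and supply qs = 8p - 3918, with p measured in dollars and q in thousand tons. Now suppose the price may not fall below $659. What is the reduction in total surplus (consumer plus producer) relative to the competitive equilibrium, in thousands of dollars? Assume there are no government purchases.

32765.25

Setting quantity demanded equal to quantity supplied, 4202 - 6p = 8p - 3918, gives p* = 580 and q* = 722.
Since 659 > 580, the floor is binding.
At p = 659: qd = 4202 - 6·659 = 248 and qs = 8·659 - 3918 = 1354.
Quantity traded falls to 248. At q = 248 the demand price is (4202 - 248)/6 = 659 and the supply price is (3918 + 248)/8 = 520.75.
Deadweight loss = ½ · (659 - 520.75) · (722 - 248) = ½ · 138.25 · 474 = 32765.25.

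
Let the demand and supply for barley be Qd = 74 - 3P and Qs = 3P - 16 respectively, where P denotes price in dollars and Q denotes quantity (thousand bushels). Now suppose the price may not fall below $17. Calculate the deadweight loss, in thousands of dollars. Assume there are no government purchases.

12

Without the control the market clears where 74 - 3P = 3P - 16, i.e. P* = 15 and Q* = 29.
Because the floor (17) lies above the market-clearing price, it is binding.
At P = 17: Qd = 74 - 3·17 = 23 and Qs = 3·17 - 16 = 35.
Quantity traded falls to 23. At Q = 23 the demand price is (74 - 23)/3 = 17 and the supply price is (16 + 23)/3 = 13.
Deadweight loss = ½ · (17 - 13) · (29 - 23) = ½ · 4 · 6 = 12.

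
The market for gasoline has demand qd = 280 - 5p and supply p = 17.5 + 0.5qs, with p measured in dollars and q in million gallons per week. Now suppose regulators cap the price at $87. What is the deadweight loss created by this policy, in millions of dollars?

0

Rearranging supply gives qs = 2p - 35. Setting quantity demanded equal to quantity supplied, 280 - 5p = 2p - 35, gives p* = 45 and q* = 55.
The ceiling of 87 is above the equilibrium price 45, so it is not binding; the market clears at p* = 45, q* = 55.
Since the control does not bind, no trades are prevented and deadweight loss is zero.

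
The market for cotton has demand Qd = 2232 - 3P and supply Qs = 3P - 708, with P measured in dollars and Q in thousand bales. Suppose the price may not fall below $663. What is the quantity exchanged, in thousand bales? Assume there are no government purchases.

243

Setting quantity demanded equal to quantity supplied, 2232 - 3P = 3P - 708, gives P* = 490 and Q* = 762.
Because the floor (663) lies above the market-clearing price, it is binding.
At P = 663: Qd = 2232 - 3·663 = 243 and Qs = 3·663 - 708 = 1281.
The quantity actually transacted is the short side, demand: 243.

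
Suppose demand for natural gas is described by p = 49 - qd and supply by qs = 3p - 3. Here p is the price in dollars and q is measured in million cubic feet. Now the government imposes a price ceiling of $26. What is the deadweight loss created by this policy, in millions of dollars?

Rearranging demand gives qd = 49 - p. Equilibrium: 49 - p = 3p - 3, so 52 = 4p and p* = 13, q* = 36.
The ceiling of 26 is above the equilibrium price 13, so it is not binding; the market clears at p* = 13, q* = 36.
Since the control does not bind, no trades are prevented and deadweight loss is zero.

0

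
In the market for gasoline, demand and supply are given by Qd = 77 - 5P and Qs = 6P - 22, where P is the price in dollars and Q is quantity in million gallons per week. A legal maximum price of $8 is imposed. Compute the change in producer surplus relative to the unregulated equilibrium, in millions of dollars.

Setting quantity demanded equal to quantity supplied, 77 - 5P = 6P - 22, gives P* = 9 and Q* = 32.
Because the ceiling (8) lies below the market-clearing price, it is binding.
At P = 8: Qd = 77 - 5·8 = 37 and Qs = 6·8 - 22 = 26.
Producer surplus without the control is ½ · (9 - 11/3) · 32 = 256/3.
With the ceiling, producers sell 26 units at 8, so PS = ½ · (8 - 11/3) · 26 = 169/3.
Change in producer surplus = 169/3 - 256/3 = -29.

-29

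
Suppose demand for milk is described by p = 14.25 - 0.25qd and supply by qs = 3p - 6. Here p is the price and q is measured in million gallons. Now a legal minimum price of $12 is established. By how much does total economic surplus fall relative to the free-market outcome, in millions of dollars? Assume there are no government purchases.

Rearranging demand gives qd = 57 - 4p. In a free market, 57 - 4p = 3p - 6 gives the equilibrium p* = 9, q* = 21.
Since 12 > 9, the floor is binding.
At p = 12: qd = 57 - 4·12 = 9 and qs = 3·12 - 6 = 30.
Quantity traded falls to 9. At q = 9 the demand price is (57 - 9)/4 = 12 and the supply price is (6 + 9)/3 = 5.
Deadweight loss = ½ · (12 - 5) · (21 - 9) = ½ · 7 · 12 = 42.

42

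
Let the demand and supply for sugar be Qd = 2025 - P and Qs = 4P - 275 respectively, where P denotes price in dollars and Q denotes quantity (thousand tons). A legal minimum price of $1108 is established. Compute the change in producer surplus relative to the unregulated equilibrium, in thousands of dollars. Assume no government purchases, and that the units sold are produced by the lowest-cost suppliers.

541728

In a free market, 2025 - P = 4P - 275 gives the equilibrium P* = 460, Q* = 1565.
Since 1108 > 460, the floor is binding.
At P = 1108: Qd = 2025 - 1108 = 917 and Qs = 4·1108 - 275 = 4157.
Producer surplus without the control is ½ · (460 - 68.75) · 1565 = 306153.125.
With the floor, 917 units are sold at 1108. The supply price at Q = 917 is 298, so PS = ½ · [(1108 - 68.75) + (1108 - 298)] · 917 = 847881.125.
Change in producer surplus = 847881.125 - 306153.125 = 541728.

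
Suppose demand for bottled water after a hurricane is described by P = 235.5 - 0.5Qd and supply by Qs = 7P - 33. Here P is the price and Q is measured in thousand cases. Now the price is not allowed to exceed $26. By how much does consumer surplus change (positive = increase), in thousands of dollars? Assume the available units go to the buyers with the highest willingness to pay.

-6555

Rearranging demand gives Qd = 471 - 2P. Without the control the market clears where 471 - 2P = 7P - 33, i.e. P* = 56 and Q* = 359.
Since 26 < 56, the ceiling is binding.
At P = 26: Qd = 471 - 2·26 = 419 and Qs = 7·26 - 33 = 149.
Consumer surplus without the control is ½ · (235.5 - 56) · 359 = 32220.25.
With the ceiling, 149 units are sold at 26 (assume they go to the highest-value buyers). The demand price at Q = 149 is 161, so CS = ½ · [(235.5 - 26) + (161 - 26)] · 149 = 25665.25.
Change in consumer surplus = 25665.25 - 32220.25 = -6555.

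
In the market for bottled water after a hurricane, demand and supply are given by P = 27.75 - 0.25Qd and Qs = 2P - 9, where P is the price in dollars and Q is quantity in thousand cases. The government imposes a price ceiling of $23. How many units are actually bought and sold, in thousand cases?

31

Rearranging demand gives Qd = 111 - 4P. In a free market, 111 - 4P = 2P - 9 gives the equilibrium P* = 20, Q* = 31.
Since 23 is above P* = 20, the ceiling does not bind and the free-market outcome prevails.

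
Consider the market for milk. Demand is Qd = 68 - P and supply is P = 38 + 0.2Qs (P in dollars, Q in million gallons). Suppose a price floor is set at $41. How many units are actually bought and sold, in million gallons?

25

Rearranging supply gives Qs = 5P - 190. Equilibrium: 68 - P = 5P - 190, so 258 = 6P and P* = 43, Q* = 25.
Since 41 is below P* = 43, the floor does not bind and the free-market outcome prevails.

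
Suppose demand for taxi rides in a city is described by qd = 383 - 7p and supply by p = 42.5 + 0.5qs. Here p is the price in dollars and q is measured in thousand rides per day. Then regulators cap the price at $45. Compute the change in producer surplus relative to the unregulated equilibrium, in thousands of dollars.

Rearranging supply gives qs = 2p - 85. In a free market, 383 - 7p = 2p - 85 gives the equilibrium p* = 52, q* = 19.
Because the ceiling (45) lies below the market-clearing price, it is binding.
At p = 45: qd = 383 - 7·45 = 68 and qs = 2·45 - 85 = 5.
Producer surplus without the control is ½ · (52 - 42.5) · 19 = 90.25.
With the ceiling, producers sell 5 units at 45, so PS = ½ · (45 - 42.5) · 5 = 6.25.
Change in producer surplus = 6.25 - 90.25 = -84.

-84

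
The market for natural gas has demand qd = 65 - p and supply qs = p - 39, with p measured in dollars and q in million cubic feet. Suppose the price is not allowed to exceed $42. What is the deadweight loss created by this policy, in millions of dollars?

Without the control the market clears where 65 - p = p - 39, i.e. p* = 52 and q* = 13.
Since 42 < 52, the ceiling is binding.
At p = 42: qd = 65 - 42 = 23 and qs = 42 - 39 = 3.
Quantity traded falls to 3. At q = 3 the demand price is 65 - 3 = 62 and the supply price is 39 + 3 = 42.
Deadweight loss = ½ · (62 - 42) · (13 - 3) = ½ · 20 · 10 = 100.

100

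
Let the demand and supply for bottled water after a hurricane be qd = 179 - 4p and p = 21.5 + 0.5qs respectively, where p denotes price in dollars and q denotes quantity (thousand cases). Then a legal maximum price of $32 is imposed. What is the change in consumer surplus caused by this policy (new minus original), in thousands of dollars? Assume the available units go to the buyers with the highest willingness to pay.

Rearranging supply gives qs = 2p - 43. Setting quantity demanded equal to quantity supplied, 179 - 4p = 2p - 43, gives p* = 37 and q* = 31.
Since 32 < 37, the ceiling is binding.
At p = 32: qd = 179 - 4·32 = 51 and qs = 2·32 - 43 = 21.
Consumer surplus without the control is ½ · (44.75 - 37) · 31 = 120.125.
With the ceiling, 21 units are sold at 32 (assume they go to the highest-value buyers). The demand price at q = 21 is 39.5, so CS = ½ · [(44.75 - 32) + (39.5 - 32)] · 21 = 212.625.
Change in consumer surplus = 212.625 - 120.125 = 92.5.

92.5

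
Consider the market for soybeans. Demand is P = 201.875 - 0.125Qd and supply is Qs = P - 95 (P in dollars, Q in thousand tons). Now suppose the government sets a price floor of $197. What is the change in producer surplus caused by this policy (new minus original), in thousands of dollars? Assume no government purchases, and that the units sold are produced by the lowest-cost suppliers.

Rearranging demand gives Qd = 1615 - 8P. Without the control the market clears where 1615 - 8P = P - 95, i.e. P* = 190 and Q* = 95.
The floor of 197 is above the equilibrium price 190, so it binds.
At P = 197: Qd = 1615 - 8·197 = 39 and Qs = 197 - 95 = 102.
Producer surplus without the control is ½ · (190 - 95) · 95 = 4512.5.
With the floor, 39 units are sold at 197. The supply price at Q = 39 is 134, so PS = ½ · [(197 - 95) + (197 - 134)] · 39 = 3217.5.
Change in producer surplus = 3217.5 - 4512.5 = -1295.

-1295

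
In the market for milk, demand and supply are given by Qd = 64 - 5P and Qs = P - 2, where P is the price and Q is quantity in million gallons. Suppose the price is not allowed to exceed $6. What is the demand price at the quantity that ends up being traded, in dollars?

Setting quantity demanded equal to quantity supplied, 64 - 5P = P - 2, gives P* = 11 and Q* = 9.
The ceiling of 6 is below the equilibrium price 11, so it binds.
At P = 6: Qd = 64 - 5·6 = 34 and Qs = 6 - 2 = 4.
Only 4 units reach the market. On the demand curve, the marginal buyer's willingness to pay at Q = 4 is (64 - 4)/5 = 12.

12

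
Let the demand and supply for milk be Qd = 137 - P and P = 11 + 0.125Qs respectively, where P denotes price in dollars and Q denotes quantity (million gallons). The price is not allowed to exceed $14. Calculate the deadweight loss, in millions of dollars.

Rearranging supply gives Qs = 8P - 88. Without the control the market clears where 137 - P = 8P - 88, i.e. P* = 25 and Q* = 112.
Since 14 < 25, the ceiling is binding.
At P = 14: Qd = 137 - 14 = 123 and Qs = 8·14 - 88 = 24.
Quantity traded falls to 24. At Q = 24 the demand price is 137 - 24 = 113 and the supply price is (88 + 24)/8 = 14.
Deadweight loss = ½ · (113 - 14) · (112 - 24) = ½ · 99 · 88 = 4356.

4356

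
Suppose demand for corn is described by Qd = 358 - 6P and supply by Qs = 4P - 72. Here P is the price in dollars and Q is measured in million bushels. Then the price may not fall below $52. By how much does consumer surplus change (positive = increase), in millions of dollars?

Setting quantity demanded equal to quantity supplied, 358 - 6P = 4P - 72, gives P* = 43 and Q* = 100.
Because the floor (52) lies above the market-clearing price, it is binding.
At P = 52: Qd = 358 - 6·52 = 46 and Qs = 4·52 - 72 = 136.
Consumer surplus without the control is ½ · (179/3 - 43) · 100 = 2500/3.
With the floor, consumers buy 46 units at 52, so CS = ½ · (179/3 - 52) · 46 = 529/3.
Change in consumer surplus = 529/3 - 2500/3 = -657.

-657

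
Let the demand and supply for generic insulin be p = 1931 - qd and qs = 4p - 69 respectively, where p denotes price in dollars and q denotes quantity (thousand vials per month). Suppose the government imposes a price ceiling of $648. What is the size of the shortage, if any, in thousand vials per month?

Rearranging demand gives qd = 1931 - p. Setting quantity demanded equal to quantity supplied, 1931 - p = 4p - 69, gives p* = 400 and q* = 1531.
The ceiling of 648 is above the equilibrium price 400, so it is not binding; the market clears at p* = 400, q* = 1531.
Since the control does not bind, there is no shortage.

0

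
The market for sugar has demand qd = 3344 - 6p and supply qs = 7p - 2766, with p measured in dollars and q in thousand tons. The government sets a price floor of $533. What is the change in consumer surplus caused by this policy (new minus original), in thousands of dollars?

Setting quantity demanded equal to quantity supplied, 3344 - 6p = 7p - 2766, gives p* = 470 and q* = 524.
Because the floor (533) lies above the market-clearing price, it is binding.
At p = 533: qd = 3344 - 6·533 = 146 and qs = 7·533 - 2766 = 965.
Consumer surplus without the control is ½ · (1672/3 - 470) · 524 = 68644/3.
With the floor, consumers buy 146 units at 533, so CS = ½ · (1672/3 - 533) · 146 = 5329/3.
Change in consumer surplus = 5329/3 - 68644/3 = -21105.

-21105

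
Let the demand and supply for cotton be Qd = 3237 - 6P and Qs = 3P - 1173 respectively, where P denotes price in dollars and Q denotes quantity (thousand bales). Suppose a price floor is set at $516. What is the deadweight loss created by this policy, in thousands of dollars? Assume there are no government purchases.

6084

In a free market, 3237 - 6P = 3P - 1173 gives the equilibrium P* = 490, Q* = 297.
The floor of 516 is above the equilibrium price 490, so it binds.
At P = 516: Qd = 3237 - 6·516 = 141 and Qs = 3·516 - 1173 = 375.
Quantity traded falls to 141. At Q = 141 the demand price is (3237 - 141)/6 = 516 and the supply price is (1173 + 141)/3 = 438.
Deadweight loss = ½ · (516 - 438) · (297 - 141) = ½ · 78 · 156 = 6084.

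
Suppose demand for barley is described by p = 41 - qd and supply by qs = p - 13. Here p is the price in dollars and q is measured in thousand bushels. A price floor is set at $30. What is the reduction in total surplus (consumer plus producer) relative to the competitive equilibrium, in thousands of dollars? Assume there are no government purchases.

9

Rearranging demand gives qd = 41 - p. Setting quantity demanded equal to quantity supplied, 41 - p = p - 13, gives p* = 27 and q* = 14.
The floor of 30 is above the equilibrium price 27, so it binds.
At p = 30: qd = 41 - 30 = 11 and qs = 30 - 13 = 17.
Quantity traded falls to 11. At q = 11 the demand price is 41 - 11 = 30 and the supply price is 13 + 11 = 24.
Deadweight loss = ½ · (30 - 24) · (14 - 11) = ½ · 6 · 3 = 9.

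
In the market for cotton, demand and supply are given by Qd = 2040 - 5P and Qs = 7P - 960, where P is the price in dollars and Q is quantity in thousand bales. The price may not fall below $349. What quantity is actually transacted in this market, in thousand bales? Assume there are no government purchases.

Setting quantity demanded equal to quantity supplied, 2040 - 5P = 7P - 960, gives P* = 250 and Q* = 790.
Since 349 > 250, the floor is binding.
At P = 349: Qd = 2040 - 5·349 = 295 and Qs = 7·349 - 960 = 1483.
The quantity actually transacted is the short side, demand: 295.

295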